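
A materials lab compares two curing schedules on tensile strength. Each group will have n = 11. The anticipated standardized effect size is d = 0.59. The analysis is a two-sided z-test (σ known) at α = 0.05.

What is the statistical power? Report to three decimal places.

Power ≈ 0.283

Noncentrality parameter: δ = d·√(n/2) = 0.59 × √(11/2) = 1.3837
Two-sided α = 0.05 → critical value z_{0.025} = 1.960.
Power = Φ(δ − 1.960) + Φ(−δ − 1.960) = Φ(-0.576) + Φ(-3.344) = 0.2822 + 0.0004 = 0.2826.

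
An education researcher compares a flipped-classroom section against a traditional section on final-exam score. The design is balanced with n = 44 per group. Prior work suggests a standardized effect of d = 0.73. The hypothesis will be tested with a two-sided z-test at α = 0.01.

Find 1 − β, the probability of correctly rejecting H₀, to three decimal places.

Noncentrality parameter: δ = d·√(n/2) = 0.73 × √(44/2) = 3.4240
Critical value for a two-sided test at α = 0.01: z_{α/2} = 2.576.
Power = Φ(δ − 2.576) + Φ(−δ − 2.576) = Φ(0.848) + Φ(-6.000) = 0.8018 + 0.0000 = 0.8018.

Power ≈ 0.802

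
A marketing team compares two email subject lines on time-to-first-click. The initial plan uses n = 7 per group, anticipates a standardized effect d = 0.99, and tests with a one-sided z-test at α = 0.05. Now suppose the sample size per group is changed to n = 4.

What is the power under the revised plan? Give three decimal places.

Power ≈ 0.403

With n = 4 per group: δ = d·√(n/2) = 0.99 × √(4/2) = 1.4001. Critical value z_{0.05} = 1.645.
Revised power = Φ(δ − 1.645) = Φ(-0.245) = 0.4033.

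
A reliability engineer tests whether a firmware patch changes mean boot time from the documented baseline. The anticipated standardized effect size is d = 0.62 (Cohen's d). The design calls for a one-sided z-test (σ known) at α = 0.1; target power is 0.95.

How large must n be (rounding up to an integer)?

For power 0.95 need Φ(δ − z_{0.1}) = 0.95, so δ = z_{0.1} + z_{0.05} = 1.282 + 1.645 = 2.926.
δ = d·√n ⇒ n = (δ/d)² = (2.926 / 0.62)² = 22.28.
Rounding up, n = 23.

n = 23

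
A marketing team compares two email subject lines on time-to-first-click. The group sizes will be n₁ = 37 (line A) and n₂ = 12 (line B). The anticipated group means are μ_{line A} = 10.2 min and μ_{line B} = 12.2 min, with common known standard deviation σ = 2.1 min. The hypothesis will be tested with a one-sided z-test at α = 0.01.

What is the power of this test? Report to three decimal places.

Standardized effect: d = |μ_{line A} − μ_{line B}| / σ = |10.2 − 12.2| / 2.1 = 0.9524
Noncentrality parameter: δ = d / √(1/n₁ + 1/n₂) = 0.9524 / √(1/37 + 1/12) = 2.8668
Critical value for a one-sided test at α = 0.01: z_α = 2.326.
Power = Φ(δ − 2.326) = Φ(0.540) = 0.7056.

Power ≈ 0.706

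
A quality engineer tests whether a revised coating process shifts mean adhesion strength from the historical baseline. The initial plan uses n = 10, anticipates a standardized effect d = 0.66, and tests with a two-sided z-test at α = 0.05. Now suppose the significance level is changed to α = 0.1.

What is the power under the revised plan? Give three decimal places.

δ = d·√n = 0.66 × √10 = 2.0871 (unchanged). New critical value: z_{0.05} = 1.645.
Revised power = Φ(δ − 1.645) + Φ(−δ − 1.645) = Φ(0.442) + Φ(-3.732) = 0.6708 + 0.0001 = 0.6709.

Power ≈ 0.671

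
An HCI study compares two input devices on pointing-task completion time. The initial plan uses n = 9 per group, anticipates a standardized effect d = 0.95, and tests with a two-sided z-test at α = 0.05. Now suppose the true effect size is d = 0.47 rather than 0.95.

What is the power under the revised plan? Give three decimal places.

Power ≈ 0.169

With d = 0.47: δ = d·√(n/2) = 0.47 × √(9/2) = 0.9970. Critical value z_{0.025} = 1.960.
Revised power = Φ(δ − 1.960) + Φ(−δ − 1.960) = Φ(-0.963) + Φ(-2.957) = 0.1678 + 0.0016 = 0.1693.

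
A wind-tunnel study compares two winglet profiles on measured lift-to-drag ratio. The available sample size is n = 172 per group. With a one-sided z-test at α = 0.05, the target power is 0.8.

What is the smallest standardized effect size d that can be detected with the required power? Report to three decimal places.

d ≈ 0.268

Required noncentrality: δ = z_{0.05} + z_{0.20} = 1.645 + 0.842 = 2.486.
δ = d·√(n/2) ⇒ d = δ/√(n/2) = 2.486/√(172/2) = 0.2681.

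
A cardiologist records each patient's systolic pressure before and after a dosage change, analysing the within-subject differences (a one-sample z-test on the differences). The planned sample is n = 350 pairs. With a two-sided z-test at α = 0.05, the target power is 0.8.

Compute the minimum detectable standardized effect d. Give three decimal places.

Required noncentrality: δ = z_{0.025} + z_{0.20} = 1.960 + 0.842 = 2.802.
(The second rejection-region term Φ(−δ − z_{α/2}) is negligible and dropped.)
δ = d·√n ⇒ d = δ/√n = 2.802/√350 = 0.1498.

d ≈ 0.150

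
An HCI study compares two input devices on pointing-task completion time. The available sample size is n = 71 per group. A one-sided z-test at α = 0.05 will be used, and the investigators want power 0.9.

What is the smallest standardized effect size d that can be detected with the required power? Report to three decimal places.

d ≈ 0.491

Required noncentrality: δ = z_{0.05} + z_{0.10} = 1.645 + 1.282 = 2.926.
δ = d·√(n/2) ⇒ d = δ/√(n/2) = 2.926/√(71/2) = 0.4912.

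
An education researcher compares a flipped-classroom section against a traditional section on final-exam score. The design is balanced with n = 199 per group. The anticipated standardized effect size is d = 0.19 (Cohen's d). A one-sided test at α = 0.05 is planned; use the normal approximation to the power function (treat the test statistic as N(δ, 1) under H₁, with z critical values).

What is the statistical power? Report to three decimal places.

Noncentrality parameter: λ = d·√(n/2) = 0.19 × √(199/2) = 1.8952
Critical value for a one-sided test at α = 0.05: z_α = 1.645.
Power = Φ(λ − 1.645) = Φ(0.250) = 0.5989.

Power ≈ 0.599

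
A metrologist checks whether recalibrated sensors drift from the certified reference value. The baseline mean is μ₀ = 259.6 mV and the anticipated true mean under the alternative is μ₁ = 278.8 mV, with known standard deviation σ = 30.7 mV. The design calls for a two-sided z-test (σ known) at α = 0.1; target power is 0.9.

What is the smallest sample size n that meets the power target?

Standardized effect: d = |μ₁ − μ₀| / σ = |278.8 − 259.6| / 30.7 = 0.6254
For power 0.9 need Φ(δ − z_{0.05}) = 0.9, so δ = z_{0.05} + z_{0.10} = 1.645 + 1.282 = 2.926.
(Ignoring the negligible lower-tail rejection probability gives the usual closed-form inversion.)
δ = d·√n ⇒ n = (δ/d)² = (2.926 / 0.6254)² = 21.89.
Rounding up, n = 22.

n = 22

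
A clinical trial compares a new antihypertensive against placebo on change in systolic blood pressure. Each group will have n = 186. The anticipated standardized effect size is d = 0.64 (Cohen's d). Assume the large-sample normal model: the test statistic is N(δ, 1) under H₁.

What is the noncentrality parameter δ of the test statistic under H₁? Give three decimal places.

δ = d·√(n/2) = 0.64 × √(186/2) = 6.1719

δ ≈ 6.172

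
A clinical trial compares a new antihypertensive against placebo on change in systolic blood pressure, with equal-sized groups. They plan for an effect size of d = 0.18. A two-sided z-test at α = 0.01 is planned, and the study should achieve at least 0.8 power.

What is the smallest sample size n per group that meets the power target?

Set Φ(δ − 2.576) = 0.8; then δ − 2.576 = Φ⁻¹(0.8) = 0.842, giving δ = 3.417.
(Ignoring the negligible lower-tail rejection probability gives the usual closed-form inversion.)
δ = d·√(n/2) ⇒ n = 2(δ/d)² = 2 × (3.417 / 0.18)² = 720.92.
Round up to the next whole unit.

n = 721 per group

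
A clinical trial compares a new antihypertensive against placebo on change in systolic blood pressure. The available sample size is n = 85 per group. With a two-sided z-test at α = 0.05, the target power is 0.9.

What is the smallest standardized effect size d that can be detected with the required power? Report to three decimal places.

Required noncentrality: δ = z_{0.025} + z_{0.10} = 1.960 + 1.282 = 3.242.
(The second rejection-region term Φ(−δ − z_{α/2}) is negligible and dropped.)
δ = d·√(n/2) ⇒ d = δ/√(n/2) = 3.242/√(85/2) = 0.4972.

d ≈ 0.497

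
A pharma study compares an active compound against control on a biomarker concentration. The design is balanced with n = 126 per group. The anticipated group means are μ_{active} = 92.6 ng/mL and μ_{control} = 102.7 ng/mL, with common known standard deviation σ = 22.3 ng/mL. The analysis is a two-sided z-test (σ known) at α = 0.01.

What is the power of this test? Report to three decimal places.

Standardized effect: d = |μ_{active} − μ_{control}| / σ = |92.6 − 102.7| / 22.3 = 0.4529
Noncentrality parameter: δ = d·√(n/2) = 0.4529 × √(126/2) = 3.5949
Two-sided α = 0.01 → critical value z_{0.005} = 2.576.
Power = Φ(δ − 2.576) + Φ(−δ − 2.576) = Φ(1.019) + Φ(-6.171) = 0.8459 + 0.0000 = 0.8459.

Power ≈ 0.846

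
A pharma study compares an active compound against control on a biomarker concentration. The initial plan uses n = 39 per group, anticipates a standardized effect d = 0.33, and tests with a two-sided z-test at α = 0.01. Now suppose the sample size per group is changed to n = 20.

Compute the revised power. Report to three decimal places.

Power ≈ 0.063

With n = 20 per group: δ = d·√(n/2) = 0.33 × √(20/2) = 1.0436. Critical value z_{0.005} = 2.576.
Revised power = Φ(δ − 2.576) + Φ(−δ − 2.576) = Φ(-1.532) + Φ(-3.619) = 0.0627 + 0.0001 = 0.0629.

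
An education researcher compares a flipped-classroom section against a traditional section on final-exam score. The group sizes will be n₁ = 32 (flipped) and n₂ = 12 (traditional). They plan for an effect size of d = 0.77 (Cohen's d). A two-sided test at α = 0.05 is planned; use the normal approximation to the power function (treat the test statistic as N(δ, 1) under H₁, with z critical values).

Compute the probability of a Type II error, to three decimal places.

Noncentrality parameter: δ = d / √(1/n₁ + 1/n₂) = 0.77 / √(1/32 + 1/12) = 2.2747
Two-sided α = 0.05 → critical value z_{0.025} = 1.960.
Power = Φ(δ − 1.960) + Φ(−δ − 1.960) = Φ(0.315) + Φ(-4.235) = 0.6235 + 0.0000 = 0.6235.
Type II error: β = 1 − power = 1 − 0.6235 = 0.3765.

β ≈ 0.376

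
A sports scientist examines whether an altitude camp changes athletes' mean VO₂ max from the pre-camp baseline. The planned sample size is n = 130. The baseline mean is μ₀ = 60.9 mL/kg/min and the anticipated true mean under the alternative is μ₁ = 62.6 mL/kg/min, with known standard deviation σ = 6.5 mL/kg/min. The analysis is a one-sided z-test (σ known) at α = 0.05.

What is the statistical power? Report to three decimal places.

Standardized effect: d = |μ₁ − μ₀| / σ = |62.6 − 60.9| / 6.5 = 0.2615
Noncentrality parameter: δ = d·√n = 0.2615 × √130 = 2.9820
Critical value for a one-sided test at α = 0.05: z_α = 1.645.
Power = P(Z > 1.645 − δ) = Φ(1.337) = 0.9094.

Power ≈ 0.909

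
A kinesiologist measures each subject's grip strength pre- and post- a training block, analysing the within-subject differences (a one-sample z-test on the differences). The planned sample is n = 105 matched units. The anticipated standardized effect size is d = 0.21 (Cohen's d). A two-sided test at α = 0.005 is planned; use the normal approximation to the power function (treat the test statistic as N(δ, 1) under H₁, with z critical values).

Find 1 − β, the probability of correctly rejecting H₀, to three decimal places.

Noncentrality parameter: δ = d·√n = 0.21 × √105 = 2.1519
Two-sided α = 0.005 → critical value z_{0.0025} = 2.807.
Power = Φ(δ − 2.807) + Φ(−δ − 2.807) = Φ(-0.655) + Φ(-4.959) = 0.2562 + 0.0000 = 0.2562.

Power ≈ 0.256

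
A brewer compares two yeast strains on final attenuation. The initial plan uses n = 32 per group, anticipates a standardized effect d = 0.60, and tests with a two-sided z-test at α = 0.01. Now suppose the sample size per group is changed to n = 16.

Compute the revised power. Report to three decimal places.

With n = 16 per group: δ = d·√(n/2) = 0.60 × √(16/2) = 1.6971. Critical value z_{0.005} = 2.576.
Revised power = Φ(δ − 2.576) + Φ(−δ − 2.576) = Φ(-0.879) + Φ(-4.273) = 0.1898 + 0.0000 = 0.1898.

Power ≈ 0.190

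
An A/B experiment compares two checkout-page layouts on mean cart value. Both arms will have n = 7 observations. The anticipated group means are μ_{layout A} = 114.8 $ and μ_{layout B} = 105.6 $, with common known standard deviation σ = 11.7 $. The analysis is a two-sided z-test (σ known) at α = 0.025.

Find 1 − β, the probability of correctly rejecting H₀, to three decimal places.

Standardized effect: d = |μ_{layout A} − μ_{layout B}| / σ = |114.8 − 105.6| / 11.7 = 0.7863
Noncentrality parameter: δ = d·√(n/2) = 0.7863 × √(7/2) = 1.4711
Two-sided α = 0.025 → critical value z_{0.0125} = 2.241.
Power = Φ(δ − 2.241) + Φ(−δ − 2.241) = Φ(-0.770) + Φ(-3.712) = 0.2206 + 0.0001 = 0.2207.

Power ≈ 0.221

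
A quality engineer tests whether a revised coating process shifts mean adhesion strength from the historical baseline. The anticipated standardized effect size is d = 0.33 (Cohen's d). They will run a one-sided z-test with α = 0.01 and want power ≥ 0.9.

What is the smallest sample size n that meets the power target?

Set Φ(δ − 2.326) = 0.9; then δ − 2.326 = Φ⁻¹(0.9) = 1.282, giving δ = 3.608.
δ = d·√n ⇒ n = (δ/d)² = (3.608 / 0.33)² = 119.53.
Round up to the next whole unit.

n = 120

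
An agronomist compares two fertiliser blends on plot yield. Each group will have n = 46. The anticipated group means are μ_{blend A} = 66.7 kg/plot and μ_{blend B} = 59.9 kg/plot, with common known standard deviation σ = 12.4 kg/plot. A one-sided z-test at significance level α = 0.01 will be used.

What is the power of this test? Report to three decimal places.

Standardized effect: d = |μ_{blend A} − μ_{blend B}| / σ = |66.7 − 59.9| / 12.4 = 0.5484
Noncentrality parameter: δ = d·√(n/2) = 0.5484 × √(46/2) = 2.6300
One-sided α = 0.01 → critical value z_{0.01} = 2.326.
Power = Φ(δ − 2.326) = Φ(0.304) = 0.6193.

Power ≈ 0.619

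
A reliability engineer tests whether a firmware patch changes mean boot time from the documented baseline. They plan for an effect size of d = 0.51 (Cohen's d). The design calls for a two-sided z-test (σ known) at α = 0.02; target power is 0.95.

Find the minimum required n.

n = 61

Set Φ(δ − 2.326) = 0.95; then δ − 2.326 = Φ⁻¹(0.95) = 1.645, giving δ = 3.971.
(For δ > 0 the lower-tail rejection region contributes negligibly to power, so the one-term inversion is standard.)
δ = d·√n ⇒ n = (δ/d)² = (3.971 / 0.51)² = 60.63.
Round up to the next whole unit.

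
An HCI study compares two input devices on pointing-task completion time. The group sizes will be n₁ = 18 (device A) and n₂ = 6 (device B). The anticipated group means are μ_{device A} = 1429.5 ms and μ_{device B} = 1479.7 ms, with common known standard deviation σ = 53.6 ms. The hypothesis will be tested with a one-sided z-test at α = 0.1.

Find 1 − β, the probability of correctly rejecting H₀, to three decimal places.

Standardized effect: d = |μ_{device A} − μ_{device B}| / σ = |1429.5 − 1479.7| / 53.6 = 0.9366
Noncentrality parameter: δ = d / √(1/n₁ + 1/n₂) = 0.9366 / √(1/18 + 1/6) = 1.9868
One-sided α = 0.1 → critical value z_{0.1} = 1.282.
Power = P(Z > 1.282 − δ) = Φ(0.705) = 0.7597.

Power ≈ 0.760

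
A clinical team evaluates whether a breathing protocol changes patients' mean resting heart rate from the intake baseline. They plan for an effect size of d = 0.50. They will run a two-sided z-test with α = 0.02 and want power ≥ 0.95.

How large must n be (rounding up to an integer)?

n = 64

Set Φ(δ − 2.326) = 0.95; then δ − 2.326 = Φ⁻¹(0.95) = 1.645, giving δ = 3.971.
(For δ > 0 the lower-tail rejection region contributes negligibly to power, so the one-term inversion is standard.)
δ = d·√n ⇒ n = (δ/d)² = (3.971 / 0.50)² = 63.08.
Round up to the next whole unit.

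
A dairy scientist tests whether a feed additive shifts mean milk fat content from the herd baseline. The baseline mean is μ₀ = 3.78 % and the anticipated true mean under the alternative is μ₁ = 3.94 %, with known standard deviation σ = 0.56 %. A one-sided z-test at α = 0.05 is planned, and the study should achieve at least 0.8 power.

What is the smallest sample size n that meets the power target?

n = 76

Standardized effect: d = |μ₁ − μ₀| / σ = |3.94 − 3.78| / 0.56 = 0.2857
For power 0.8 need Φ(δ − z_{0.05}) = 0.8, so δ = z_{0.05} + z_{0.20} = 1.645 + 0.842 = 2.486.
δ = d·√n ⇒ n = (δ/d)² = (2.486 / 0.2857)² = 75.74.
Rounding up, n = 76.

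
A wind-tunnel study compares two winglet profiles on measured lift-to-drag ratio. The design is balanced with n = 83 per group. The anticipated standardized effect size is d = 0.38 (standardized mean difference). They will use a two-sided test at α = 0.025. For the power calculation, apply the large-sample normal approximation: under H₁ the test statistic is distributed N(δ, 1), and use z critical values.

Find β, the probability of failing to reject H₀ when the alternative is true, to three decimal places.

Noncentrality parameter: δ = d·√(n/2) = 0.38 × √(83/2) = 2.4480
Critical value for a two-sided test at α = 0.025: z_{α/2} = 2.241.
Power = Φ(δ − 2.241) + Φ(−δ − 2.241) = Φ(0.207) + Φ(-4.689) = 0.5818 + 0.0000 = 0.5818.
Type II error: β = 1 − power = 1 − 0.5818 = 0.4182.

β ≈ 0.418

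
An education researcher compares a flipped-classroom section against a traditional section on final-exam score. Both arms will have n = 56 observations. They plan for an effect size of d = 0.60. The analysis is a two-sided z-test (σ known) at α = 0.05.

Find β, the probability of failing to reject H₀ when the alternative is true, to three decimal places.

β ≈ 0.112

Noncentrality parameter: δ = d·√(n/2) = 0.60 × √(56/2) = 3.1749
Critical value for a two-sided test at α = 0.05: z_{α/2} = 1.960.
Power = Φ(δ − 1.960) + Φ(−δ − 1.960) = Φ(1.215) + Φ(-5.135) = 0.8878 + 0.0000 = 0.8878.
Type II error: β = 1 − power = 1 − 0.8878 = 0.1122.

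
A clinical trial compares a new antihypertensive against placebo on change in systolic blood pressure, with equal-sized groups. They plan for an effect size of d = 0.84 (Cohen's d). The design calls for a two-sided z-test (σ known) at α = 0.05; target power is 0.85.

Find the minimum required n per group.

For power 0.85 need Φ(δ − z_{0.025}) = 0.85, so δ = z_{0.025} + z_{0.15} = 1.960 + 1.036 = 2.996.
(The Φ(−δ − z_{α/2}) term is vanishingly small for δ > 0 and is dropped in the standard sample-size formula.)
δ = d·√(n/2) ⇒ n = 2(δ/d)² = 2 × (2.996 / 0.84)² = 25.45.
Rounding up, n = 26 per group.

n = 26 per group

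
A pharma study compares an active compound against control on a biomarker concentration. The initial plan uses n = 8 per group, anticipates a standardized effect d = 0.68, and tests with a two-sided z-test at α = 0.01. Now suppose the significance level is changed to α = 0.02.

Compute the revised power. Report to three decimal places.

δ = d·√(n/2) = 0.68 × √(8/2) = 1.3600 (unchanged). New critical value: z_{0.01} = 2.326.
Revised power = Φ(δ − 2.326) + Φ(−δ − 2.326) = Φ(-0.966) + Φ(-3.686) = 0.1669 + 0.0001 = 0.1670.

Power ≈ 0.167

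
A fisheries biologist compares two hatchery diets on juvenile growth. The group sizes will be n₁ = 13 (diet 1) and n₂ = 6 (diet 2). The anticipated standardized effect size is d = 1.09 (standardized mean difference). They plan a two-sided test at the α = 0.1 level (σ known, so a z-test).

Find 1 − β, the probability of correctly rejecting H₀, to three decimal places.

Power ≈ 0.714

Noncentrality parameter: δ = d / √(1/n₁ + 1/n₂) = 1.09 / √(1/13 + 1/6) = 2.2085
Critical value for a two-sided test at α = 0.1: z_{α/2} = 1.645.
Power = Φ(δ − 1.645) + Φ(−δ − 1.645) = Φ(0.564) + Φ(-3.853) = 0.7135 + 0.0001 = 0.7136.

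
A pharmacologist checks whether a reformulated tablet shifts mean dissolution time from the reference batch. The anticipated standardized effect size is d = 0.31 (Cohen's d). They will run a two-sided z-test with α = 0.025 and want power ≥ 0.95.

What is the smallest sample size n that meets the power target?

Set Φ(δ − 2.241) = 0.95; then δ − 2.241 = Φ⁻¹(0.95) = 1.645, giving δ = 3.886.
(For δ > 0 the lower-tail rejection region contributes negligibly to power, so the one-term inversion is standard.)
δ = d·√n ⇒ n = (δ/d)² = (3.886 / 0.31)² = 157.16.
Round up to the next whole unit.

n = 158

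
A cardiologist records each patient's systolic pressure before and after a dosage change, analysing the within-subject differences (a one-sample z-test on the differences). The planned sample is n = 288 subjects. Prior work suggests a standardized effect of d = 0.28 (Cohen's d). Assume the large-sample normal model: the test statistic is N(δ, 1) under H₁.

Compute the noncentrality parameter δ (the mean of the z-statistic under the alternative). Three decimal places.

δ ≈ 4.752

The noncentrality parameter scales effect size by the design's sample-size factor: δ = d·√n = 0.28 × √288 = 4.7518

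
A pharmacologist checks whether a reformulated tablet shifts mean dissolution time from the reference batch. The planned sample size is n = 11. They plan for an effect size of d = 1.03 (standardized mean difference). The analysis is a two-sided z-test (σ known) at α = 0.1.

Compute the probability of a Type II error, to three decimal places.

β ≈ 0.038

Noncentrality parameter: δ = d·√n = 1.03 × √11 = 3.4161
Critical value for a two-sided test at α = 0.1: z_{α/2} = 1.645.
Power = Φ(δ − 1.645) + Φ(−δ − 1.645) = Φ(1.771) + Φ(-5.061) = 0.9617 + 0.0000 = 0.9617.
Type II error: β = 1 − power = 1 − 0.9617 = 0.0383.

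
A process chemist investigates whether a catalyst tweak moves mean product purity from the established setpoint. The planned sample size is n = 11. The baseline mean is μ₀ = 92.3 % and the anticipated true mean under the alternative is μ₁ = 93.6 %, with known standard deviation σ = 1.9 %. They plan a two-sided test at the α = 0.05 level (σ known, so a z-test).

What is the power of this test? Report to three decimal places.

Standardized effect: d = |μ₁ − μ₀| / σ = |93.6 − 92.3| / 1.9 = 0.6842
Noncentrality parameter: δ = d·√n = 0.6842 × √11 = 2.2693
Critical value for a two-sided test at α = 0.05: z_{α/2} = 1.960.
Power = Φ(δ − 1.960) + Φ(−δ − 1.960) = Φ(0.309) + Φ(-4.229) = 0.6215 + 0.0000 = 0.6215.

Power ≈ 0.621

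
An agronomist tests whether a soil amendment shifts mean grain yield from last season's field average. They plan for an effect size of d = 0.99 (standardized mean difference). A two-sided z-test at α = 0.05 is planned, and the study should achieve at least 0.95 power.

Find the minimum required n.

Set Φ(δ − 1.960) = 0.95; then δ − 1.960 = Φ⁻¹(0.95) = 1.645, giving δ = 3.605.
(For δ > 0 the lower-tail rejection region contributes negligibly to power, so the one-term inversion is standard.)
δ = d·√n ⇒ n = (δ/d)² = (3.605 / 0.99)² = 13.26.
Rounding up, n = 14.

n = 14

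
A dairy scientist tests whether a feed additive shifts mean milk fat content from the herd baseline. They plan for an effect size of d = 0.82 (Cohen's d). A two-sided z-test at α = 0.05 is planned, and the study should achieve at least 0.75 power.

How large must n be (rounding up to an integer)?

n = 11

For power 0.75 need Φ(δ − z_{0.025}) = 0.75, so δ = z_{0.025} + z_{0.25} = 1.960 + 0.674 = 2.634.
(Ignoring the negligible lower-tail rejection probability gives the usual closed-form inversion.)
δ = d·√n ⇒ n = (δ/d)² = (2.634 / 0.82)² = 10.32.
Rounding up, n = 11.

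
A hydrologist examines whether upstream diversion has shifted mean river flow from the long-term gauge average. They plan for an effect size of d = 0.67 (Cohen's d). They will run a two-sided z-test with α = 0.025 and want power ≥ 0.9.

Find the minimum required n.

Set Φ(δ − 2.241) = 0.9; then δ − 2.241 = Φ⁻¹(0.9) = 1.282, giving δ = 3.523.
(Ignoring the negligible lower-tail rejection probability gives the usual closed-form inversion.)
δ = d·√n ⇒ n = (δ/d)² = (3.523 / 0.67)² = 27.65.
Rounding up, n = 28.

n = 28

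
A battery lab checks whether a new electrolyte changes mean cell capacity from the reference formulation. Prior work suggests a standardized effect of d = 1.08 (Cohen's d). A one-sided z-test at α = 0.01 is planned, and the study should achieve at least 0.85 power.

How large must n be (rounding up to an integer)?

Set Φ(δ − 2.326) = 0.85; then δ − 2.326 = Φ⁻¹(0.85) = 1.036, giving δ = 3.363.
δ = d·√n ⇒ n = (δ/d)² = (3.363 / 1.08)² = 9.70.
Round up to the next whole unit.

n = 10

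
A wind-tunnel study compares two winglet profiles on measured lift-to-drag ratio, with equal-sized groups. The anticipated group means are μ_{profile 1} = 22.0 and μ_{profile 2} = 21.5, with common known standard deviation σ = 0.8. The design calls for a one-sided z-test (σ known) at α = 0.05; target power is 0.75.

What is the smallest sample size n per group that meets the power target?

n = 28 per group

Standardized effect: d = |μ_{profile 1} − μ_{profile 2}| / σ = |22.0 − 21.5| / 0.8 = 0.6250
Set Φ(δ − 1.645) = 0.75; then δ − 1.645 = Φ⁻¹(0.75) = 0.674, giving δ = 2.319.
δ = d·√(n/2) ⇒ n = 2(δ/d)² = 2 × (2.319 / 0.6250)² = 27.54.
Round up to the next whole unit.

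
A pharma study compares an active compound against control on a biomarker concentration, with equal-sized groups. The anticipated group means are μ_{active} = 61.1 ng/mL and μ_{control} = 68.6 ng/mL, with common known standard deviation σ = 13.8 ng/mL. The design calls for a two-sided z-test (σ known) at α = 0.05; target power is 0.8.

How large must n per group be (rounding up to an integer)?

n = 54 per group

Standardized effect: d = |μ_{active} − μ_{control}| / σ = |61.1 − 68.6| / 13.8 = 0.5435
Set Φ(δ − 1.960) = 0.8; then δ − 1.960 = Φ⁻¹(0.8) = 0.842, giving δ = 2.802.
(Ignoring the negligible lower-tail rejection probability gives the usual closed-form inversion.)
δ = d·√(n/2) ⇒ n = 2(δ/d)² = 2 × (2.802 / 0.5435)² = 53.15.
Round up to the next whole unit.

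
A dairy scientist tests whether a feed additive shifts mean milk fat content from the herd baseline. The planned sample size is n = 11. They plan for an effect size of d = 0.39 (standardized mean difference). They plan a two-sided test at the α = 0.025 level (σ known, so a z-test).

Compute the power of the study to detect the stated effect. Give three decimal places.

Noncentrality parameter: δ = d·√n = 0.39 × √11 = 1.2935
Two-sided α = 0.025 → critical value z_{0.0125} = 2.241.
Power = Φ(δ − 2.241) + Φ(−δ − 2.241) = Φ(-0.948) + Φ(-3.535) = 0.1716 + 0.0002 = 0.1718.

Power ≈ 0.172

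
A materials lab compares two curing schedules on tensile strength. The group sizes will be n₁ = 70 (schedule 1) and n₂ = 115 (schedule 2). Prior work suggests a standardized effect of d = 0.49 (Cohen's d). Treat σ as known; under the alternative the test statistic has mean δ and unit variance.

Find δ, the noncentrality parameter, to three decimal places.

The noncentrality parameter scales effect size by the design's sample-size factor: δ = d / √(1/n₁ + 1/n₂) = 0.49 / √(1/70 + 1/115) = 3.2323

δ ≈ 3.232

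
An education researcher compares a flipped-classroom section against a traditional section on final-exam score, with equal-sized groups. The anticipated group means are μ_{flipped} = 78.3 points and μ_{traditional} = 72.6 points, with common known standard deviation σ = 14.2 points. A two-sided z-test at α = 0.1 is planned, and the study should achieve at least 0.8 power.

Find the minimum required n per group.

n = 77 per group

Standardized effect: d = |μ_{flipped} − μ_{traditional}| / σ = |78.3 − 72.6| / 14.2 = 0.4014
For power 0.8 need Φ(δ − z_{0.05}) = 0.8, so δ = z_{0.05} + z_{0.20} = 1.645 + 0.842 = 2.486.
(The Φ(−δ − z_{α/2}) term is vanishingly small for δ > 0 and is dropped in the standard sample-size formula.)
δ = d·√(n/2) ⇒ n = 2(δ/d)² = 2 × (2.486 / 0.4014)² = 76.74.
Rounding up, n = 77 per group.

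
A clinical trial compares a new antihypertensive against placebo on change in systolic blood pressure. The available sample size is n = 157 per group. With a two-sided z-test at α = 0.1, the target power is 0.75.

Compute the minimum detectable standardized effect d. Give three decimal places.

Required noncentrality: δ = z_{0.05} + z_{0.25} = 1.645 + 0.674 = 2.319.
(Lower-tail contribution to power is negligible for δ > 0.)
δ = d·√(n/2) ⇒ d = δ/√(n/2) = 2.319/√(157/2) = 0.2618.

d ≈ 0.262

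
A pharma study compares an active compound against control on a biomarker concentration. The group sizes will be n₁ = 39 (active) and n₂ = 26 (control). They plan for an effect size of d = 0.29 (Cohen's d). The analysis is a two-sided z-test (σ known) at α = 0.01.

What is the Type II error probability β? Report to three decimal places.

β ≈ 0.924

Noncentrality parameter: δ = d / √(1/n₁ + 1/n₂) = 0.29 / √(1/39 + 1/26) = 1.1454
Two-sided α = 0.01 → critical value z_{0.005} = 2.576.
Power = Φ(δ − 2.576) + Φ(−δ − 2.576) = Φ(-1.430) + Φ(-3.721) = 0.0763 + 0.0001 = 0.0764.
Type II error: β = 1 − power = 1 − 0.0764 = 0.9236.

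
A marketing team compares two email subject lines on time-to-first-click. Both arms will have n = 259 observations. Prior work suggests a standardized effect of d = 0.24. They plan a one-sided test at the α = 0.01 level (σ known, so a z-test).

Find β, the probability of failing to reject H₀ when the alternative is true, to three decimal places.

β ≈ 0.343

Noncentrality parameter: δ = d·√(n/2) = 0.24 × √(259/2) = 2.7312
One-sided α = 0.01 → critical value z_{0.01} = 2.326.
Power = Φ(δ − 2.326) = Φ(0.405) = 0.6572.
Type II error: β = 1 − power = 1 − 0.6572 = 0.3428.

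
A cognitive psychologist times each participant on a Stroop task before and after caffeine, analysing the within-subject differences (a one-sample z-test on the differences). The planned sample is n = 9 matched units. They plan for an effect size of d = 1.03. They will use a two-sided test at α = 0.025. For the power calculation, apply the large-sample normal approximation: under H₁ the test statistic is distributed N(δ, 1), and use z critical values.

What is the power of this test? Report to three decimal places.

Noncentrality parameter: δ = d·√n = 1.03 × √9 = 3.0900
Two-sided α = 0.025 → critical value z_{0.0125} = 2.241.
Power = Φ(δ − 2.241) + Φ(−δ − 2.241) = Φ(0.849) + Φ(-5.331) = 0.8019 + 0.0000 = 0.8019.

Power ≈ 0.802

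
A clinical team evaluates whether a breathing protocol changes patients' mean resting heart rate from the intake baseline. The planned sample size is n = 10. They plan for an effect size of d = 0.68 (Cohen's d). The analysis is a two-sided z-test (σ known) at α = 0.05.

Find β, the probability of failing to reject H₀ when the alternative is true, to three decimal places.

Noncentrality parameter: δ = d·√n = 0.68 × √10 = 2.1503
Two-sided α = 0.05 → critical value z_{0.025} = 1.960.
Power = Φ(δ − 1.960) + Φ(−δ − 1.960) = Φ(0.190) + Φ(-4.110) = 0.5755 + 0.0000 = 0.5755.
Type II error: β = 1 − power = 1 − 0.5755 = 0.4245.

β ≈ 0.424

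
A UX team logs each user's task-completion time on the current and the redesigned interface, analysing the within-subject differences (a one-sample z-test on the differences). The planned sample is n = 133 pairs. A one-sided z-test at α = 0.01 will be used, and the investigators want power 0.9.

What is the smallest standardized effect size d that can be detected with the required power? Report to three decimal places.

d ≈ 0.313

Required noncentrality: δ = z_{0.01} + z_{0.10} = 2.326 + 1.282 = 3.608.
δ = d·√n ⇒ d = δ/√n = 3.608/√133 = 0.3128.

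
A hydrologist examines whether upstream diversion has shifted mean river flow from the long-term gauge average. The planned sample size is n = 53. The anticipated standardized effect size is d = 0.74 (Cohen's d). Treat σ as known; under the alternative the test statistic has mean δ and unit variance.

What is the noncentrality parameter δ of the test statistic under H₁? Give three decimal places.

δ ≈ 5.387

δ = d·√n = 0.74 × √53 = 5.3873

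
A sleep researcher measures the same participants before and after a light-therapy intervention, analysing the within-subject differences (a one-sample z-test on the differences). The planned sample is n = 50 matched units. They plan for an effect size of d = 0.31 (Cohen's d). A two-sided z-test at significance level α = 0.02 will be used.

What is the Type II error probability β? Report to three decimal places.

β ≈ 0.553

Noncentrality parameter: δ = d·√n = 0.31 × √50 = 2.1920
Critical value for a two-sided test at α = 0.02: z_{α/2} = 2.326.
Power = Φ(δ − 2.326) + Φ(−δ − 2.326) = Φ(-0.134) + Φ(-4.518) = 0.4466 + 0.0000 = 0.4466.
Type II error: β = 1 − power = 1 − 0.4466 = 0.5534.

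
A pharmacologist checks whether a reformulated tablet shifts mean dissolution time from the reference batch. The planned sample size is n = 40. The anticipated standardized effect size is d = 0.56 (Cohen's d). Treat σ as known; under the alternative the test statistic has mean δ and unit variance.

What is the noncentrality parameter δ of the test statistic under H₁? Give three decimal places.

δ ≈ 3.542

The noncentrality parameter scales effect size by the design's sample-size factor: δ = d·√n = 0.56 × √40 = 3.5418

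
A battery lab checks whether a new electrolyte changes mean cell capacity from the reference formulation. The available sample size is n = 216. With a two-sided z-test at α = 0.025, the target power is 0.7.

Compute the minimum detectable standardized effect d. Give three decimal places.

Need Φ(δ − 2.241) = 0.7, so δ = 2.241 + 0.524 = 2.766.
(Lower-tail contribution to power is negligible for δ > 0.)
δ = d·√n ⇒ d = δ/√n = 2.766/√216 = 0.1882.

d ≈ 0.188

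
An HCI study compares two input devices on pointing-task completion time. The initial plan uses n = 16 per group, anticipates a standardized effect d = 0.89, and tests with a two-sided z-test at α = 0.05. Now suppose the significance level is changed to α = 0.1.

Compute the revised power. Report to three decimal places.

Power ≈ 0.809

δ = d·√(n/2) = 0.89 × √(16/2) = 2.5173 (unchanged). New critical value: z_{0.05} = 1.645.
Revised power = Φ(δ − 1.645) + Φ(−δ − 1.645) = Φ(0.872) + Φ(-4.162) = 0.8085 + 0.0000 = 0.8085.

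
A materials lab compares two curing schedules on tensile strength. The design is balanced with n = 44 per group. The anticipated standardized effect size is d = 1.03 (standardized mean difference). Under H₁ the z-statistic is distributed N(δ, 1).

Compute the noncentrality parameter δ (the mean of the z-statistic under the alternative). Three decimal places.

δ = d·√(n/2) = 1.03 × √(44/2) = 4.8311

δ ≈ 4.831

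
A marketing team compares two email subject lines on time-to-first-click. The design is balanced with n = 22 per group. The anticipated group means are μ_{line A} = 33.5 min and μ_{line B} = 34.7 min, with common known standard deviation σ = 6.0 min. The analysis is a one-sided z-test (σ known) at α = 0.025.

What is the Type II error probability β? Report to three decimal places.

β ≈ 0.903

Standardized effect: d = |μ_{line A} − μ_{line B}| / σ = |33.5 − 34.7| / 6.0 = 0.2000
Noncentrality parameter: δ = d·√(n/2) = 0.2000 × √(22/2) = 0.6633
One-sided α = 0.025 → critical value z_{0.025} = 1.960.
Power = P(Z > 1.960 − δ) = Φ(-1.297) = 0.0974.
Type II error: β = 1 − power = 1 − 0.0974 = 0.9026.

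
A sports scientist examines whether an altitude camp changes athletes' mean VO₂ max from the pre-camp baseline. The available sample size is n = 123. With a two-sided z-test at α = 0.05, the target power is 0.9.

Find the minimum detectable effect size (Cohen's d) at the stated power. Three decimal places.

Need Φ(δ − 1.960) = 0.9, so δ = 1.960 + 1.282 = 3.242.
(The second rejection-region term Φ(−δ − z_{α/2}) is negligible and dropped.)
δ = d·√n ⇒ d = δ/√n = 3.242/√123 = 0.2923.

d ≈ 0.292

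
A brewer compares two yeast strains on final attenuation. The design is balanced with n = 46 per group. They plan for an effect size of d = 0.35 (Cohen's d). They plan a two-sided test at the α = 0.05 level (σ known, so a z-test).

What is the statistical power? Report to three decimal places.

Power ≈ 0.389

Noncentrality parameter: δ = d·√(n/2) = 0.35 × √(46/2) = 1.6785
Two-sided α = 0.05 → critical value z_{0.025} = 1.960.
Power = Φ(δ − 1.960) + Φ(−δ − 1.960) = Φ(-0.281) + Φ(-3.639) = 0.3892 + 0.0001 = 0.3893.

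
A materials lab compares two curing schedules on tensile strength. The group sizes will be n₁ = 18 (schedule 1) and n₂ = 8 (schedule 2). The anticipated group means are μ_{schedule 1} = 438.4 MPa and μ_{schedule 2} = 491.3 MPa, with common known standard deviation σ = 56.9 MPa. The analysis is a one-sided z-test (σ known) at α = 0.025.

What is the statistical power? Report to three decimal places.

Standardized effect: d = |μ_{schedule 1} − μ_{schedule 2}| / σ = |438.4 − 491.3| / 56.9 = 0.9297
Noncentrality parameter: δ = d / √(1/n₁ + 1/n₂) = 0.9297 / √(1/18 + 1/8) = 2.1880
Critical value for a one-sided test at α = 0.025: z_α = 1.960.
Power = Φ(δ − 1.960) = Φ(0.228) = 0.5902.

Power ≈ 0.590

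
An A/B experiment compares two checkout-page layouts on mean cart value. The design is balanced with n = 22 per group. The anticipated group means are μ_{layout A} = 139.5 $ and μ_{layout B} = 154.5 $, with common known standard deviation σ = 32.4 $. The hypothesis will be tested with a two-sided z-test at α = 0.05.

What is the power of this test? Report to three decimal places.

Standardized effect: d = |μ_{layout A} − μ_{layout B}| / σ = |139.5 − 154.5| / 32.4 = 0.4630
Noncentrality parameter: δ = d·√(n/2) = 0.4630 × √(22/2) = 1.5355
Critical value for a two-sided test at α = 0.05: z_{α/2} = 1.960.
Power = Φ(δ − 1.960) + Φ(−δ − 1.960) = Φ(-0.424) + Φ(-3.495) = 0.3356 + 0.0002 = 0.3358.

Power ≈ 0.336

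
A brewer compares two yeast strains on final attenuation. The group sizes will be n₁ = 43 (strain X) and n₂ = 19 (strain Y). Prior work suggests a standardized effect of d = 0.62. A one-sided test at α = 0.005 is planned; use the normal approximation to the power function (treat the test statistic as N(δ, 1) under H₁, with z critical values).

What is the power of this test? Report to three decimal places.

Power ≈ 0.373

Noncentrality parameter: δ = d / √(1/n₁ + 1/n₂) = 0.62 / √(1/43 + 1/19) = 2.2506
One-sided α = 0.005 → critical value z_{0.005} = 2.576.
Power = P(Z > 2.576 − δ) = Φ(-0.325) = 0.3725.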